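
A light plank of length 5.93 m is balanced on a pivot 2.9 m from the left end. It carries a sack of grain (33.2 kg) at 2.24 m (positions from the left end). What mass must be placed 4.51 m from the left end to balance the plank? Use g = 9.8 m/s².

m ≈ 13.6 kg

Choose the pivot (at 2.9 m from the left end) as the axis so the support reaction has zero arm there.
Sack of grain: 33.2 × 9.8 = 325.4 N down at 2.24 m → arm 0.66 m, τ = 325.4 × 0.66 = 214.8 N·m counterclockwise.
Net moment of known loads = 214.8 N·m counterclockwise.
An unknown mass m at 4.51 m has arm 1.61 m; its moment is m·g·1.61 clockwise.
Στ = 0 ⇒ m × 9.8 × 1.61 = 214.8 ⇒ m = 214.8 / (9.8 × 1.61) = 13.6 kg.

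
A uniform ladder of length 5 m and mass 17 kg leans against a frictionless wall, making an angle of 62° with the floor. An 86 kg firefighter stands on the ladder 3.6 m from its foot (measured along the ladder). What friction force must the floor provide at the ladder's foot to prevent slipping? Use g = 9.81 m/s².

f ≈ 367 N

About the foot of the ladder:
Ladder weight 17×9.81 = 166.8 N acts at 2.5 m along the ladder; its horizontal arm is 2.5·cos62° = 1.174 m → τ = 195.8 N·m clockwise.
Firefighter: 86×9.81 = 843.7 N at 3.6 m → arm 1.69 m → τ = 1426 N·m clockwise.
Wall normal N acts horizontally at the top; its moment arm is the height L sinθ = 5·sin62° = 4.415 m, counterclockwise.
Balancing moments: N × 4.415 = 1622, giving N = 367 N.
ΣFx = 0: friction at the foot balances the wall's push, so f = N_wall = 367 N.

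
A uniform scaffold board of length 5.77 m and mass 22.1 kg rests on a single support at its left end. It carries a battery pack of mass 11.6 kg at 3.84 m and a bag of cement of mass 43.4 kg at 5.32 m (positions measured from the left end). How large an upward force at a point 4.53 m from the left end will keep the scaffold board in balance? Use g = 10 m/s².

Taking torques about the left end:
Beam weight: 22.1 × 10 = 221 N down at 2.885 m → arm 2.885 m, τ = 221 × 2.885 = 637.6 N·m clockwise.
Battery pack: 11.6 × 10 = 116 N down at 3.84 m → arm 3.84 m, τ = 116 × 3.84 = 445.4 N·m clockwise.
Bag of cement: 43.4 × 10 = 434 N down at 5.32 m → arm 5.32 m, τ = 434 × 5.32 = 2309 N·m clockwise.
Net moment of the loads = 3392 N·m clockwise.
The upward force F acts at a point 4.53 m from the left end, arm 4.53 m, giving F × 4.53 counterclockwise.
For rotational equilibrium, F × 4.53 = 3392, so F = 3392 / 4.53 = 749 N.

F ≈ 749 N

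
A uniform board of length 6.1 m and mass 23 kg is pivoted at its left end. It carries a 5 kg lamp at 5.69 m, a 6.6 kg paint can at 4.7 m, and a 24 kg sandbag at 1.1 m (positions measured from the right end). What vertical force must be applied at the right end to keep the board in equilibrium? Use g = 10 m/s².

Sum moments about the left end (the unknown pivot reaction has zero arm there).
Beam weight: 23 × 10 = 230 N down at 3.05 m → arm 3.05 m, τ = 230 × 3.05 = 701.5 N·m clockwise.
Lamp: 5 × 10 = 50 N down at 5.69 m → arm 0.41 m, τ = 50 × 0.41 = 20.5 N·m clockwise.
Paint can: 6.6 × 10 = 66 N down at 4.7 m → arm 1.4 m, τ = 66 × 1.4 = 92.4 N·m clockwise.
Sandbag: 24 × 10 = 240 N down at 1.1 m → arm 5 m, τ = 240 × 5 = 1200 N·m clockwise.
Net moment of the loads = 2014 N·m clockwise.
The upward force F acts at the right end, arm 6.1 m, giving F × 6.1 counterclockwise.
Setting net torque to zero: F × 6.1 = 2014 → F = 2014 / 6.1 = 330 N.

F ≈ 330 N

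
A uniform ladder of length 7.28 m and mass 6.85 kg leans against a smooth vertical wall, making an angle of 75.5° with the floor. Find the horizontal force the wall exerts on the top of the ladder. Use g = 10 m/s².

N_wall ≈ 8.86 N

Taking torques about the foot of the ladder:
Ladder weight 6.85×10 = 68.5 N acts at 3.64 m along the ladder; its horizontal arm is 3.64·cos75.5° = 0.9114 m → τ = 62.43 N·m clockwise.
Wall normal N acts horizontally at the top; its moment arm is the height L sinθ = 7.28·sin75.5° = 7.048 m, counterclockwise.
For rotational equilibrium, N × 7.048 = 62.43, so N = 8.86 N.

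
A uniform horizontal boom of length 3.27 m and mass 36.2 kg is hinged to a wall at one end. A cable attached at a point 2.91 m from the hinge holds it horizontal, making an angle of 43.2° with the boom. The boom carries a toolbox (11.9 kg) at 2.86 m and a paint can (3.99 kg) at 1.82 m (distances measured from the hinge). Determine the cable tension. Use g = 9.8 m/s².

Take moments about the hinge.
Beam weight: 36.2 × 9.8 = 354.8 N down at 1.635 m → arm 1.635 m, τ = 354.8 × 1.635 = 580.1 N·m clockwise.
Toolbox: 11.9 × 9.8 = 116.6 N down at 2.86 m → arm 2.86 m, τ = 116.6 × 2.86 = 333.5 N·m clockwise.
Paint can: 3.99 × 9.8 = 39.1 N down at 1.82 m → arm 1.82 m, τ = 39.1 × 1.82 = 71.16 N·m clockwise.
Total clockwise load moment = 984.8 N·m.
The cable tension T acts at 2.91 m; only its component perpendicular to the boom, T sinθ, produces torque. sin 43.2° = 0.6845.
Balancing moments: T × 2.91 × 0.6845 = 984.8, giving T = 984.8 / 1.992 = 494 N.

T ≈ 494 N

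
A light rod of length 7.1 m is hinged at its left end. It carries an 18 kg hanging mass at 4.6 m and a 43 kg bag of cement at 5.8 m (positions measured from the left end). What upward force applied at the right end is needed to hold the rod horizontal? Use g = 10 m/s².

Sum moments about the left end (the unknown pivot reaction has zero arm there).
Hanging mass: 18 × 10 = 180 N down at 4.6 m → arm 4.6 m, τ = 180 × 4.6 = 828 N·m clockwise.
Bag of cement: 43 × 10 = 430 N down at 5.8 m → arm 5.8 m, τ = 430 × 5.8 = 2494 N·m clockwise.
Net moment of the loads = 3322 N·m clockwise.
The upward force F acts at the right end, arm 7.1 m, giving F × 7.1 counterclockwise.
For rotational equilibrium, F × 7.1 = 3322, so F = 3322 / 7.1 = 468 N.

F ≈ 468 N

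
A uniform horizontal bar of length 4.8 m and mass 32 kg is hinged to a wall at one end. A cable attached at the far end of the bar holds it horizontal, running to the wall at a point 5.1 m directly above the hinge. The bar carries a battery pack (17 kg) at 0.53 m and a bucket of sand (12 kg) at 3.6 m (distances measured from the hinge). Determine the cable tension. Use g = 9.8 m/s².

Taking torques about the hinge:
Beam weight: 32 × 9.8 = 313.6 N down at 2.4 m → arm 2.4 m, τ = 313.6 × 2.4 = 752.6 N·m clockwise.
Battery pack: 17 × 9.8 = 166.6 N down at 0.53 m → arm 0.53 m, τ = 166.6 × 0.53 = 88.3 N·m clockwise.
Bucket of sand: 12 × 9.8 = 117.6 N down at 3.6 m → arm 3.6 m, τ = 117.6 × 3.6 = 423.4 N·m clockwise.
Total clockwise load moment = 1264 N·m.
The cable tension T acts at 4.8 m; only its component perpendicular to the bar, T sinθ, produces torque. sinθ = h/√(h²+d²) = 5.1/√(5.1²+4.8²) = 0.7282.
Setting net torque to zero: T × 4.8 × 0.7282 = 1264 → T = 1264 / 3.495 = 362 N.

T ≈ 362 N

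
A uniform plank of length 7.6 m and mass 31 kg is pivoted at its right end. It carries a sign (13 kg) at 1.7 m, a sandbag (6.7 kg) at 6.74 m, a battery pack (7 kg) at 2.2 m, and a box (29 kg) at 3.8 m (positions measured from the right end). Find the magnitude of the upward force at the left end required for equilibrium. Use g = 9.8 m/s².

F ≈ 401 N

About the right end:
Beam weight: 31 × 9.8 = 303.8 N down at 3.8 m → arm 3.8 m, τ = 303.8 × 3.8 = 1154 N·m counterclockwise.
Sign: 13 × 9.8 = 127.4 N down at 1.7 m → arm 1.7 m, τ = 127.4 × 1.7 = 216.6 N·m counterclockwise.
Sandbag: 6.7 × 9.8 = 65.66 N down at 6.74 m → arm 6.74 m, τ = 65.66 × 6.74 = 442.5 N·m counterclockwise.
Battery pack: 7 × 9.8 = 68.6 N down at 2.2 m → arm 2.2 m, τ = 68.6 × 2.2 = 150.9 N·m counterclockwise.
Box: 29 × 9.8 = 284.2 N down at 3.8 m → arm 3.8 m, τ = 284.2 × 3.8 = 1080 N·m counterclockwise.
Net moment of the loads = 3044 N·m counterclockwise.
The upward force F acts at the left end, arm 7.6 m, giving F × 7.6 clockwise.
Στ = 0 ⇒ F × 7.6 = 3044 ⇒ F = 3044 / 7.6 = 401 N.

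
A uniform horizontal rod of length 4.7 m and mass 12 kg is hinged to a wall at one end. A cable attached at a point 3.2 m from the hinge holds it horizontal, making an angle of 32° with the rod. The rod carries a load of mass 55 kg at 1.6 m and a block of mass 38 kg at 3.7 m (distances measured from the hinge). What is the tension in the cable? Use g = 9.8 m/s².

T ≈ 1480 N

Take moments about the hinge.
Beam weight: 12 × 9.8 = 117.6 N down at 2.35 m → arm 2.35 m, τ = 117.6 × 2.35 = 276.4 N·m clockwise.
Load: 55 × 9.8 = 539 N down at 1.6 m → arm 1.6 m, τ = 539 × 1.6 = 862.4 N·m clockwise.
Block: 38 × 9.8 = 372.4 N down at 3.7 m → arm 3.7 m, τ = 372.4 × 3.7 = 1378 N·m clockwise.
Total clockwise load moment = 2517 N·m.
The cable tension T acts at 3.2 m; only its component perpendicular to the rod, T sinθ, produces torque. sin 32° = 0.5299.
For rotational equilibrium, T × 3.2 × 0.5299 = 2517, so T = 2517 / 1.696 = 1480 N.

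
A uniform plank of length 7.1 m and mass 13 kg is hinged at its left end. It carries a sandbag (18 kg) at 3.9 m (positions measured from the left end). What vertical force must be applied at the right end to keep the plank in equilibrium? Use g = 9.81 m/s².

Take moments about the left end.
Beam weight: 13 × 9.81 = 127.5 N down at 3.55 m → arm 3.55 m, τ = 127.5 × 3.55 = 452.6 N·m clockwise.
Sandbag: 18 × 9.81 = 176.6 N down at 3.9 m → arm 3.9 m, τ = 176.6 × 3.9 = 688.7 N·m clockwise.
Net moment of the loads = 1141 N·m clockwise.
The upward force F acts at the right end, arm 7.1 m, giving F × 7.1 counterclockwise.
Balancing moments: F × 7.1 = 1141, giving F = 1141 / 7.1 = 161 N.

F ≈ 161 N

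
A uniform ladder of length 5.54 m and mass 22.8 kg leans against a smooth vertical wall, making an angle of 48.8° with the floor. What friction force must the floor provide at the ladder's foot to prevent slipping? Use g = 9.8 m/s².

Taking torques about the foot of the ladder:
Ladder weight 22.8×9.8 = 223.4 N acts at 2.77 m along the ladder; its horizontal arm is 2.77·cos48.8° = 1.825 m → τ = 407.7 N·m clockwise.
Wall normal N acts horizontally at the top; its moment arm is the height L sinθ = 5.54·sin48.8° = 4.168 m, counterclockwise.
Στ = 0 ⇒ N × 4.168 = 407.7 ⇒ N = 97.8 N.
ΣFx = 0: friction at the foot balances the wall's push, so f = N_wall = 97.8 N.

f ≈ 97.8 N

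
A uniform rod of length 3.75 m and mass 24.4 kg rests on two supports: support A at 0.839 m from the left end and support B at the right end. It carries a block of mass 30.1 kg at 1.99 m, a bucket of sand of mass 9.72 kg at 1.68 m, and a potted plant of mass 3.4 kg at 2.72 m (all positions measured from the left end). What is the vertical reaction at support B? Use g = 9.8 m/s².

Choose support A as the axis so its reaction then has zero moment arm.
Beam weight: 24.4 × 9.8 = 239.1 N down at 1.875 m → arm 1.036 m, τ = 239.1 × 1.036 = 247.7 N·m clockwise.
Block: 30.1 × 9.8 = 295 N down at 1.99 m → arm 1.151 m, τ = 295 × 1.151 = 339.5 N·m clockwise.
Bucket of sand: 9.72 × 9.8 = 95.26 N down at 1.68 m → arm 0.841 m, τ = 95.26 × 0.841 = 80.11 N·m clockwise.
Potted plant: 3.4 × 9.8 = 33.32 N down at 2.72 m → arm 1.881 m, τ = 33.32 × 1.881 = 62.67 N·m clockwise.
Net load moment about support A = 730 N·m clockwise.
Reaction R at support B is upward at 3.75 m, arm 2.911 m → moment R × 2.911 counterclockwise.
Balancing moments: R × 2.911 = 730, giving R = 251 N.

R_B ≈ 251 N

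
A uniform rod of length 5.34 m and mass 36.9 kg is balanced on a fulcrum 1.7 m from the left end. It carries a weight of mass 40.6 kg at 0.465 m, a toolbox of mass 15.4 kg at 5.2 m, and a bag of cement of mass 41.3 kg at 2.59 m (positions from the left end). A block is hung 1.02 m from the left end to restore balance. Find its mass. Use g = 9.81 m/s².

m ≈ 112 kg

Sum moments about the fulcrum (at 1.7 m from the left end) (the support reaction has zero arm there).
Beam weight: 36.9 × 9.81 = 362 N down at 2.67 m → arm 0.97 m, τ = 362 × 0.97 = 351.1 N·m clockwise.
Weight: 40.6 × 9.81 = 398.3 N down at 0.465 m → arm 1.235 m, τ = 398.3 × 1.235 = 491.9 N·m counterclockwise.
Toolbox: 15.4 × 9.81 = 151.1 N down at 5.2 m → arm 3.5 m, τ = 151.1 × 3.5 = 528.9 N·m clockwise.
Bag of cement: 41.3 × 9.81 = 405.2 N down at 2.59 m → arm 0.89 m, τ = 405.2 × 0.89 = 360.6 N·m clockwise.
Net moment of known loads = 748.7 N·m clockwise.
An unknown mass m at 1.02 m has arm 0.68 m; its moment is m·g·0.68 counterclockwise.
Setting net torque to zero: m × 9.81 × 0.68 = 748.7 → m = 748.7 / (9.81 × 0.68) = 112 kg.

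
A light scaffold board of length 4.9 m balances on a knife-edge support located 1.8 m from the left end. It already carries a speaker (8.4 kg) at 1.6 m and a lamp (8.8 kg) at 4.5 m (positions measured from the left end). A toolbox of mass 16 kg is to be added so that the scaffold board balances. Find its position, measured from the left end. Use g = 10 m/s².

About the knife-edge support (at 1.8 m from the left end):
Speaker: 8.4 × 10 = 84 N down at 1.6 m → arm 0.2 m, τ = 84 × 0.2 = 16.8 N·m counterclockwise.
Lamp: 8.8 × 10 = 88 N down at 4.5 m → arm 2.7 m, τ = 88 × 2.7 = 237.6 N·m clockwise.
Net moment of existing loads = 220.8 N·m clockwise.
The toolbox weighs 16 × 10 = 160 N and must supply an equal counterclockwise moment, so its lever arm about the knife-edge support is 220.8 / 160 = 1.38 m.
That puts it at 1.8 − 1.38 = 0.42 m from the left end.

x ≈ 0.42 m from the left end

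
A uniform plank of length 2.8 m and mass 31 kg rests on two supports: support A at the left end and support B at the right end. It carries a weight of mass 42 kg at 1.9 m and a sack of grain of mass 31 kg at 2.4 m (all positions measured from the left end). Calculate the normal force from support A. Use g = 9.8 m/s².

R_A ≈ 328 N

Choose support B as the axis so its reaction then has zero moment arm.
Beam weight: 31 × 9.8 = 303.8 N down at 1.4 m → arm 1.4 m, τ = 303.8 × 1.4 = 425.3 N·m counterclockwise.
Weight: 42 × 9.8 = 411.6 N down at 1.9 m → arm 0.9 m, τ = 411.6 × 0.9 = 370.4 N·m counterclockwise.
Sack of grain: 31 × 9.8 = 303.8 N down at 2.4 m → arm 0.4 m, τ = 303.8 × 0.4 = 121.5 N·m counterclockwise.
Net load moment about support B = 917.2 N·m counterclockwise.
Reaction R at support A is upward at 0 m, arm 2.8 m → moment R × 2.8 clockwise.
Balancing moments: R × 2.8 = 917.2, giving R = 328 N.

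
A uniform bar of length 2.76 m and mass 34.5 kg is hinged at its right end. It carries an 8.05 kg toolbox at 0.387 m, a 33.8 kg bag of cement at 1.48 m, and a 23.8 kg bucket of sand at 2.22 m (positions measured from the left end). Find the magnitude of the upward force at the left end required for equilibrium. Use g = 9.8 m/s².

F ≈ 436 N

About the right end:
Beam weight: 34.5 × 9.8 = 338.1 N down at 1.38 m → arm 1.38 m, τ = 338.1 × 1.38 = 466.6 N·m counterclockwise.
Toolbox: 8.05 × 9.8 = 78.89 N down at 0.387 m → arm 2.373 m, τ = 78.89 × 2.373 = 187.2 N·m counterclockwise.
Bag of cement: 33.8 × 9.8 = 331.2 N down at 1.48 m → arm 1.28 m, τ = 331.2 × 1.28 = 423.9 N·m counterclockwise.
Bucket of sand: 23.8 × 9.8 = 233.2 N down at 2.22 m → arm 0.54 m, τ = 233.2 × 0.54 = 125.9 N·m counterclockwise.
Net moment of the loads = 1204 N·m counterclockwise.
The upward force F acts at the left end, arm 2.76 m, giving F × 2.76 clockwise.
Στ = 0 ⇒ F × 2.76 = 1204 ⇒ F = 1204 / 2.76 = 436 N.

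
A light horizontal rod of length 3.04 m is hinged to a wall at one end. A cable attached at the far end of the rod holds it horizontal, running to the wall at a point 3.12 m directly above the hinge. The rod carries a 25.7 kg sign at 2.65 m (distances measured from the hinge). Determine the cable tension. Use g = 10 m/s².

Take moments about the hinge.
Sign: 25.7 × 10 = 257 N down at 2.65 m → arm 2.65 m, τ = 257 × 2.65 = 681 N·m clockwise.
Total clockwise load moment = 681 N·m.
The cable tension T acts at 3.04 m; only its component perpendicular to the rod, T sinθ, produces torque. sinθ = h/√(h²+d²) = 3.12/√(3.12²+3.04²) = 0.7162.
Setting net torque to zero: T × 3.04 × 0.7162 = 681 → T = 681 / 2.177 = 313 N.

T ≈ 313 N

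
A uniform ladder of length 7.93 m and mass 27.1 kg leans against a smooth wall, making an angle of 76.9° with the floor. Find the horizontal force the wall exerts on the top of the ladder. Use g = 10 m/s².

About the foot of the ladder:
Ladder weight 27.1×10 = 271 N acts at 3.965 m along the ladder; its horizontal arm is 3.965·cos76.9° = 0.8987 m → τ = 243.5 N·m clockwise.
Wall normal N acts horizontally at the top; its moment arm is the height L sinθ = 7.93·sin76.9° = 7.724 m, counterclockwise.
Setting net torque to zero: N × 7.724 = 243.5 → N = 31.5 N.

N_wall ≈ 31.5 N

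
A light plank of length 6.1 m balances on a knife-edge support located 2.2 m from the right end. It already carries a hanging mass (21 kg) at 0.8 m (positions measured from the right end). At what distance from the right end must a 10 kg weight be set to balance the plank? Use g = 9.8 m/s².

x ≈ 5.14 m from the right end

Sum moments about the knife-edge support (at 2.2 m from the right end) (the support reaction has zero arm there).
Hanging mass: 21 × 9.8 = 205.8 N down at 0.8 m → arm 1.4 m, τ = 205.8 × 1.4 = 288.1 N·m clockwise.
Net moment of existing loads = 288.1 N·m clockwise.
The weight weighs 10 × 9.8 = 98 N and must supply an equal counterclockwise moment, so its lever arm about the knife-edge support is 288.1 / 98 = 2.94 m.
That puts it at 2.2 + 2.94 = 5.14 m from the right end.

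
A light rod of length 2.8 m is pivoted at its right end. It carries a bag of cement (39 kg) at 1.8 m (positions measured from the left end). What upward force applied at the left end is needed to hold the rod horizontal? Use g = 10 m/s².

Sum moments about the right end (the unknown pivot reaction has zero arm there).
Bag of cement: 39 × 10 = 390 N down at 1.8 m → arm 1 m, τ = 390 × 1 = 390 N·m counterclockwise.
Net moment of the loads = 390 N·m counterclockwise.
The upward force F acts at the left end, arm 2.8 m, giving F × 2.8 clockwise.
Στ = 0 ⇒ F × 2.8 = 390 ⇒ F = 390 / 2.8 = 139 N.

F ≈ 139 N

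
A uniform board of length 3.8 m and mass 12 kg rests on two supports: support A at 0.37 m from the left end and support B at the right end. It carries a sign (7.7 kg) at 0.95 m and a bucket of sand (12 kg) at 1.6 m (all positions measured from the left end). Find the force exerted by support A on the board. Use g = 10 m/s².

R_A ≈ 207 N

About support B:
Beam weight: 12 × 10 = 120 N down at 1.9 m → arm 1.9 m, τ = 120 × 1.9 = 228 N·m counterclockwise.
Sign: 7.7 × 10 = 77 N down at 0.95 m → arm 2.85 m, τ = 77 × 2.85 = 219.5 N·m counterclockwise.
Bucket of sand: 12 × 10 = 120 N down at 1.6 m → arm 2.2 m, τ = 120 × 2.2 = 264 N·m counterclockwise.
Net load moment about support B = 711.5 N·m counterclockwise.
Reaction R at support A is upward at 0.37 m, arm 3.43 m → moment R × 3.43 clockwise.
For rotational equilibrium, R × 3.43 = 711.5, so R = 207 N.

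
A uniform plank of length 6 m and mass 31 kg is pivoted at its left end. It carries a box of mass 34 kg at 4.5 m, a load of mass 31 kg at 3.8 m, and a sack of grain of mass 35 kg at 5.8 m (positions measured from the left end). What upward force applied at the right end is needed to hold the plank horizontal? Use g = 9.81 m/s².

Choose the left end as the axis so the unknown pivot reaction has zero arm there.
Beam weight: 31 × 9.81 = 304.1 N down at 3 m → arm 3 m, τ = 304.1 × 3 = 912.3 N·m clockwise.
Box: 34 × 9.81 = 333.5 N down at 4.5 m → arm 4.5 m, τ = 333.5 × 4.5 = 1501 N·m clockwise.
Load: 31 × 9.81 = 304.1 N down at 3.8 m → arm 3.8 m, τ = 304.1 × 3.8 = 1156 N·m clockwise.
Sack of grain: 35 × 9.81 = 343.4 N down at 5.8 m → arm 5.8 m, τ = 343.4 × 5.8 = 1992 N·m clockwise.
Net moment of the loads = 5561 N·m clockwise.
The upward force F acts at the right end, arm 6 m, giving F × 6 counterclockwise.
Στ = 0 ⇒ F × 6 = 5561 ⇒ F = 5561 / 6 = 927 N.

F ≈ 927 N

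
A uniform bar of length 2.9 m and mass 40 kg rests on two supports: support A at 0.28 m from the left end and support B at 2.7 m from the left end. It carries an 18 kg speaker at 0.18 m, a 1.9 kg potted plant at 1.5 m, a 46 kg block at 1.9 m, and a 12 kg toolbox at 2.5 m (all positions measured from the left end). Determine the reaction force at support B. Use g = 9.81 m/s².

About support A:
Beam weight: 40 × 9.81 = 392.4 N down at 1.45 m → arm 1.17 m, τ = 392.4 × 1.17 = 459.1 N·m clockwise.
Speaker: 18 × 9.81 = 176.6 N down at 0.18 m → arm 0.1 m, τ = 176.6 × 0.1 = 17.66 N·m counterclockwise.
Potted plant: 1.9 × 9.81 = 18.64 N down at 1.5 m → arm 1.22 m, τ = 18.64 × 1.22 = 22.74 N·m clockwise.
Block: 46 × 9.81 = 451.3 N down at 1.9 m → arm 1.62 m, τ = 451.3 × 1.62 = 731.1 N·m clockwise.
Toolbox: 12 × 9.81 = 117.7 N down at 2.5 m → arm 2.22 m, τ = 117.7 × 2.22 = 261.3 N·m clockwise.
Net load moment about support A = 1457 N·m clockwise.
Reaction R at support B is upward at 2.7 m, arm 2.42 m → moment R × 2.42 counterclockwise.
Setting net torque to zero: R × 2.42 = 1457 → R = 602 N.

R_B ≈ 602 N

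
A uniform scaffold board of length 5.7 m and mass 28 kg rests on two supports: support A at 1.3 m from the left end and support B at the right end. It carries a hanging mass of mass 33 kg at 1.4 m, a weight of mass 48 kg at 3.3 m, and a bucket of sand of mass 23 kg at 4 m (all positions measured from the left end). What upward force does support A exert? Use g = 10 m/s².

R_A ≈ 855 N

About support B:
Beam weight: 28 × 10 = 280 N down at 2.85 m → arm 2.85 m, τ = 280 × 2.85 = 798 N·m counterclockwise.
Hanging mass: 33 × 10 = 330 N down at 1.4 m → arm 4.3 m, τ = 330 × 4.3 = 1419 N·m counterclockwise.
Weight: 48 × 10 = 480 N down at 3.3 m → arm 2.4 m, τ = 480 × 2.4 = 1152 N·m counterclockwise.
Bucket of sand: 23 × 10 = 230 N down at 4 m → arm 1.7 m, τ = 230 × 1.7 = 391 N·m counterclockwise.
Net load moment about support B = 3760 N·m counterclockwise.
Reaction R at support A is upward at 1.3 m, arm 4.4 m → moment R × 4.4 clockwise.
Στ = 0 ⇒ R × 4.4 = 3760 ⇒ R = 855 N.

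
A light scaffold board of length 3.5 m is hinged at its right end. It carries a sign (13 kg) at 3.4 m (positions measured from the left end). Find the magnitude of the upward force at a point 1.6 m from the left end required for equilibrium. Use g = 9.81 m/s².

Taking torques about the right end:
Sign: 13 × 9.81 = 127.5 N down at 3.4 m → arm 0.1 m, τ = 127.5 × 0.1 = 12.75 N·m counterclockwise.
Net moment of the loads = 12.75 N·m counterclockwise.
The upward force F acts at a point 1.6 m from the left end, arm 1.9 m, giving F × 1.9 clockwise.
Setting net torque to zero: F × 1.9 = 12.75 → F = 12.75 / 1.9 = 6.71 N.

F ≈ 6.71 N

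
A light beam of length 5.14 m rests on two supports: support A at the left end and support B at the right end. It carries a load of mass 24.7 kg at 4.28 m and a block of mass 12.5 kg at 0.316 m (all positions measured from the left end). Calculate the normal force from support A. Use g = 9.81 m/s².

R_A ≈ 156 N

About support B:
Load: 24.7 × 9.81 = 242.3 N down at 4.28 m → arm 0.86 m, τ = 242.3 × 0.86 = 208.4 N·m counterclockwise.
Block: 12.5 × 9.81 = 122.6 N down at 0.316 m → arm 4.824 m, τ = 122.6 × 4.824 = 591.4 N·m counterclockwise.
Net load moment about support B = 799.8 N·m counterclockwise.
Reaction R at support A is upward at 0 m, arm 5.14 m → moment R × 5.14 clockwise.
For rotational equilibrium, R × 5.14 = 799.8, so R = 156 N.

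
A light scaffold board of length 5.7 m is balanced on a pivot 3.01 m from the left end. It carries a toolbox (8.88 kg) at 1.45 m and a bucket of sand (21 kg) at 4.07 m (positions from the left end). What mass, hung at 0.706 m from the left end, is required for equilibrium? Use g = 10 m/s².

m ≈ 3.65 kg

Choose the pivot (at 3.01 m from the left end) as the axis so the support reaction has zero arm there.
Toolbox: 8.88 × 10 = 88.8 N down at 1.45 m → arm 1.56 m, τ = 88.8 × 1.56 = 138.5 N·m counterclockwise.
Bucket of sand: 21 × 10 = 210 N down at 4.07 m → arm 1.06 m, τ = 210 × 1.06 = 222.6 N·m clockwise.
Net moment of known loads = 84.1 N·m clockwise.
An unknown mass m at 0.706 m has arm 2.304 m; its moment is m·g·2.304 counterclockwise.
Setting net torque to zero: m × 10 × 2.304 = 84.1 → m = 84.1 / (10 × 2.304) = 3.65 kg.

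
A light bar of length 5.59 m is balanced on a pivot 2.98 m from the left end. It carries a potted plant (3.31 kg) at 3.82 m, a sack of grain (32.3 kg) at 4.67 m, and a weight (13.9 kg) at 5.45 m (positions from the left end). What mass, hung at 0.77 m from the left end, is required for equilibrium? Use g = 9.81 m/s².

m ≈ 41.5 kg

Choose the pivot (at 2.98 m from the left end) as the axis so the support reaction has zero arm there.
Potted plant: 3.31 × 9.81 = 32.47 N down at 3.82 m → arm 0.84 m, τ = 32.47 × 0.84 = 27.27 N·m clockwise.
Sack of grain: 32.3 × 9.81 = 316.9 N down at 4.67 m → arm 1.69 m, τ = 316.9 × 1.69 = 535.6 N·m clockwise.
Weight: 13.9 × 9.81 = 136.4 N down at 5.45 m → arm 2.47 m, τ = 136.4 × 2.47 = 336.9 N·m clockwise.
Net moment of known loads = 899.8 N·m clockwise.
An unknown mass m at 0.77 m has arm 2.21 m; its moment is m·g·2.21 counterclockwise.
Balancing moments: m × 9.81 × 2.21 = 899.8, giving m = 899.8 / (9.81 × 2.21) = 41.5 kg.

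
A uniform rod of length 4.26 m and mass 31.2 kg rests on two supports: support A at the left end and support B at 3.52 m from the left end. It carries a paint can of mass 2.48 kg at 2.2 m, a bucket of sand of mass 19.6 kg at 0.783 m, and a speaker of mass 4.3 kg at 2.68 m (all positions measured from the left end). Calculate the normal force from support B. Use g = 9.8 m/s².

About support A:
Beam weight: 31.2 × 9.8 = 305.8 N down at 2.13 m → arm 2.13 m, τ = 305.8 × 2.13 = 651.4 N·m clockwise.
Paint can: 2.48 × 9.8 = 24.3 N down at 2.2 m → arm 2.2 m, τ = 24.3 × 2.2 = 53.46 N·m clockwise.
Bucket of sand: 19.6 × 9.8 = 192.1 N down at 0.783 m → arm 0.783 m, τ = 192.1 × 0.783 = 150.4 N·m clockwise.
Speaker: 4.3 × 9.8 = 42.14 N down at 2.68 m → arm 2.68 m, τ = 42.14 × 2.68 = 112.9 N·m clockwise.
Net load moment about support A = 968.2 N·m clockwise.
Reaction R at support B is upward at 3.52 m, arm 3.52 m → moment R × 3.52 counterclockwise.
For rotational equilibrium, R × 3.52 = 968.2, so R = 275 N.

R_B ≈ 275 N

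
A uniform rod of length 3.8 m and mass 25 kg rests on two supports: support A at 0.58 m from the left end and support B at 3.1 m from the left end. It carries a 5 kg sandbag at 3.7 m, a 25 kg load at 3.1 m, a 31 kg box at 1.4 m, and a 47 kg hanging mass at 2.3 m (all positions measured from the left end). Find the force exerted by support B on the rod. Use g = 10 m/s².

Sum moments about support A (its reaction then has zero moment arm).
Beam weight: 25 × 10 = 250 N down at 1.9 m → arm 1.32 m, τ = 250 × 1.32 = 330 N·m clockwise.
Sandbag: 5 × 10 = 50 N down at 3.7 m → arm 3.12 m, τ = 50 × 3.12 = 156 N·m clockwise.
Load: 25 × 10 = 250 N down at 3.1 m → arm 2.52 m, τ = 250 × 2.52 = 630 N·m clockwise.
Box: 31 × 10 = 310 N down at 1.4 m → arm 0.82 m, τ = 310 × 0.82 = 254.2 N·m clockwise.
Hanging mass: 47 × 10 = 470 N down at 2.3 m → arm 1.72 m, τ = 470 × 1.72 = 808.4 N·m clockwise.
Net load moment about support A = 2179 N·m clockwise.
Reaction R at support B is upward at 3.1 m, arm 2.52 m → moment R × 2.52 counterclockwise.
For rotational equilibrium, R × 2.52 = 2179, so R = 865 N.

R_B ≈ 865 N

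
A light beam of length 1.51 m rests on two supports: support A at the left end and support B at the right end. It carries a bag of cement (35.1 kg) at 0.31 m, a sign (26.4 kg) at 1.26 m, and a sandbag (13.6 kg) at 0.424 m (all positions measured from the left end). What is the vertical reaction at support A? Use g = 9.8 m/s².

R_A ≈ 412 N

Choose support B as the axis so its reaction then has zero moment arm.
Bag of cement: 35.1 × 9.8 = 344 N down at 0.31 m → arm 1.2 m, τ = 344 × 1.2 = 412.8 N·m counterclockwise.
Sign: 26.4 × 9.8 = 258.7 N down at 1.26 m → arm 0.25 m, τ = 258.7 × 0.25 = 64.67 N·m counterclockwise.
Sandbag: 13.6 × 9.8 = 133.3 N down at 0.424 m → arm 1.086 m, τ = 133.3 × 1.086 = 144.8 N·m counterclockwise.
Net load moment about support B = 622.3 N·m counterclockwise.
Reaction R at support A is upward at 0 m, arm 1.51 m → moment R × 1.51 clockwise.
Setting net torque to zero: R × 1.51 = 622.3 → R = 412 N.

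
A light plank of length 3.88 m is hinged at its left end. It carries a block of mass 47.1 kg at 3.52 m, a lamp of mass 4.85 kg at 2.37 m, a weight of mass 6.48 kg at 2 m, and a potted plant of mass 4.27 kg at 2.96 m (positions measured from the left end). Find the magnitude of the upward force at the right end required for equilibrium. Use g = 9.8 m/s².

Take moments about the left end.
Block: 47.1 × 9.8 = 461.6 N down at 3.52 m → arm 3.52 m, τ = 461.6 × 3.52 = 1625 N·m clockwise.
Lamp: 4.85 × 9.8 = 47.53 N down at 2.37 m → arm 2.37 m, τ = 47.53 × 2.37 = 112.6 N·m clockwise.
Weight: 6.48 × 9.8 = 63.5 N down at 2 m → arm 2 m, τ = 63.5 × 2 = 127 N·m clockwise.
Potted plant: 4.27 × 9.8 = 41.85 N down at 2.96 m → arm 2.96 m, τ = 41.85 × 2.96 = 123.9 N·m clockwise.
Net moment of the loads = 1988 N·m clockwise.
The upward force F acts at the right end, arm 3.88 m, giving F × 3.88 counterclockwise.
Setting net torque to zero: F × 3.88 = 1988 → F = 1988 / 3.88 = 512 N.

F ≈ 512 N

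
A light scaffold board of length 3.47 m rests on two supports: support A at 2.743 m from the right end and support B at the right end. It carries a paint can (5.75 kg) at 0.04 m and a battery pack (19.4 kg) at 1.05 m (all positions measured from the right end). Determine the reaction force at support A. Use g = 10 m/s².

About support B:
Paint can: 5.75 × 10 = 57.5 N down at 0.04 m → arm 0.04 m, τ = 57.5 × 0.04 = 2.3 N·m counterclockwise.
Battery pack: 19.4 × 10 = 194 N down at 1.05 m → arm 1.05 m, τ = 194 × 1.05 = 203.7 N·m counterclockwise.
Net load moment about support B = 206 N·m counterclockwise.
Reaction R at support A is upward at 2.743 m, arm 2.743 m → moment R × 2.743 clockwise.
Setting net torque to zero: R × 2.743 = 206 → R = 75.1 N.

R_A ≈ 75.1 N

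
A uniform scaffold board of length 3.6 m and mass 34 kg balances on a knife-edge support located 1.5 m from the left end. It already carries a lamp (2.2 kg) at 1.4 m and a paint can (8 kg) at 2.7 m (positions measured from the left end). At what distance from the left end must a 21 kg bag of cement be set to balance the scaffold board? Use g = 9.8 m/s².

Taking torques about the knife-edge support (at 1.5 m from the left end):
Beam weight: 34 × 9.8 = 333.2 N down at 1.8 m → arm 0.3 m, τ = 333.2 × 0.3 = 99.96 N·m clockwise.
Lamp: 2.2 × 9.8 = 21.56 N down at 1.4 m → arm 0.1 m, τ = 21.56 × 0.1 = 2.156 N·m counterclockwise.
Paint can: 8 × 9.8 = 78.4 N down at 2.7 m → arm 1.2 m, τ = 78.4 × 1.2 = 94.08 N·m clockwise.
Net moment of existing loads = 191.9 N·m clockwise.
The bag of cement weighs 21 × 9.8 = 205.8 N and must supply an equal counterclockwise moment, so its lever arm about the knife-edge support is 191.9 / 205.8 = 0.932 m.
That puts it at 1.5 − 0.932 = 0.568 m from the left end.

x ≈ 0.568 m from the left end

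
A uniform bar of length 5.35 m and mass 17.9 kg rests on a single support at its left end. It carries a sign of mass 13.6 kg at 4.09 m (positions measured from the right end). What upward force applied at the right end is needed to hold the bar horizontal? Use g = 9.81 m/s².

About the left end:
Beam weight: 17.9 × 9.81 = 175.6 N down at 2.675 m → arm 2.675 m, τ = 175.6 × 2.675 = 469.7 N·m clockwise.
Sign: 13.6 × 9.81 = 133.4 N down at 4.09 m → arm 1.26 m, τ = 133.4 × 1.26 = 168.1 N·m clockwise.
Net moment of the loads = 637.8 N·m clockwise.
The upward force F acts at the right end, arm 5.35 m, giving F × 5.35 counterclockwise.
Στ = 0 ⇒ F × 5.35 = 637.8 ⇒ F = 637.8 / 5.35 = 119 N.

F ≈ 119 N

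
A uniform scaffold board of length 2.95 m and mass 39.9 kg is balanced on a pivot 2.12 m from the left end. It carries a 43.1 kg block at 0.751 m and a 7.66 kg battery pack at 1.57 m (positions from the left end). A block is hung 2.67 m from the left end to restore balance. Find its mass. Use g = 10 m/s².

Sum moments about the pivot (at 2.12 m from the left end) (the support reaction has zero arm there).
Beam weight: 39.9 × 10 = 399 N down at 1.475 m → arm 0.645 m, τ = 399 × 0.645 = 257.4 N·m counterclockwise.
Block: 43.1 × 10 = 431 N down at 0.751 m → arm 1.369 m, τ = 431 × 1.369 = 590 N·m counterclockwise.
Battery pack: 7.66 × 10 = 76.6 N down at 1.57 m → arm 0.55 m, τ = 76.6 × 0.55 = 42.13 N·m counterclockwise.
Net moment of known loads = 889.5 N·m counterclockwise.
An unknown mass m at 2.67 m has arm 0.55 m; its moment is m·g·0.55 clockwise.
Στ = 0 ⇒ m × 10 × 0.55 = 889.5 ⇒ m = 889.5 / (10 × 0.55) = 162 kg.

m ≈ 162 kg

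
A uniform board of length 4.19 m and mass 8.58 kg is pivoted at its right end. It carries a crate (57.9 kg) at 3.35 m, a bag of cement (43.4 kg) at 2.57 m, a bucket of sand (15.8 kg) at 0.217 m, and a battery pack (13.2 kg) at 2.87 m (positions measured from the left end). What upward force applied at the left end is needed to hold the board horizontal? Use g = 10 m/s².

About the right end:
Beam weight: 8.58 × 10 = 85.8 N down at 2.095 m → arm 2.095 m, τ = 85.8 × 2.095 = 179.8 N·m counterclockwise.
Crate: 57.9 × 10 = 579 N down at 3.35 m → arm 0.84 m, τ = 579 × 0.84 = 486.4 N·m counterclockwise.
Bag of cement: 43.4 × 10 = 434 N down at 2.57 m → arm 1.62 m, τ = 434 × 1.62 = 703.1 N·m counterclockwise.
Bucket of sand: 15.8 × 10 = 158 N down at 0.217 m → arm 3.973 m, τ = 158 × 3.973 = 627.7 N·m counterclockwise.
Battery pack: 13.2 × 10 = 132 N down at 2.87 m → arm 1.32 m, τ = 132 × 1.32 = 174.2 N·m counterclockwise.
Net moment of the loads = 2171 N·m counterclockwise.
The upward force F acts at the left end, arm 4.19 m, giving F × 4.19 clockwise.
For rotational equilibrium, F × 4.19 = 2171, so F = 2171 / 4.19 = 518 N.

F ≈ 518 N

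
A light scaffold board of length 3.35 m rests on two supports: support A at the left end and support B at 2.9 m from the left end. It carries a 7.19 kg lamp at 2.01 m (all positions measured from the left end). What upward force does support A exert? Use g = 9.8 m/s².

R_A ≈ 21.6 N

About support B:
Lamp: 7.19 × 9.8 = 70.46 N down at 2.01 m → arm 0.89 m, τ = 70.46 × 0.89 = 62.71 N·m counterclockwise.
Net load moment about support B = 62.71 N·m counterclockwise.
Reaction R at support A is upward at 0 m, arm 2.9 m → moment R × 2.9 clockwise.
Στ = 0 ⇒ R × 2.9 = 62.71 ⇒ R = 21.6 N.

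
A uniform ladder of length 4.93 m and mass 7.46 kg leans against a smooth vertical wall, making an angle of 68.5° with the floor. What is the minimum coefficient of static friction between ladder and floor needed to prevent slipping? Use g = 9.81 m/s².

μ_min ≈ 0.197

Sum moments about the foot of the ladder (the floor normal and friction both act there and drop out).
Ladder weight 7.46×9.81 = 73.18 N acts at 2.465 m along the ladder; its horizontal arm is 2.465·cos68.5° = 0.9034 m → τ = 66.11 N·m clockwise.
Wall normal N acts horizontally at the top; its moment arm is the height L sinθ = 4.93·sin68.5° = 4.587 m, counterclockwise.
Στ = 0 ⇒ N × 4.587 = 66.11 ⇒ N = 14.41 N.
ΣFx = 0 ⇒ f = N_wall = 14.41 N. ΣFy = 0 ⇒ N_floor = 73.18 N.
μ_min = f / N_floor = 14.41 / 73.18 = 0.197.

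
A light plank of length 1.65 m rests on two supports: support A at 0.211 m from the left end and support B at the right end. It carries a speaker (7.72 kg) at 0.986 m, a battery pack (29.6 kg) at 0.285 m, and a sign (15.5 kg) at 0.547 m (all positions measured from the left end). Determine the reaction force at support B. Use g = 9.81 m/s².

R_B ≈ 91.2 N

Sum moments about support A (its reaction then has zero moment arm).
Speaker: 7.72 × 9.81 = 75.73 N down at 0.986 m → arm 0.775 m, τ = 75.73 × 0.775 = 58.69 N·m clockwise.
Battery pack: 29.6 × 9.81 = 290.4 N down at 0.285 m → arm 0.074 m, τ = 290.4 × 0.074 = 21.49 N·m clockwise.
Sign: 15.5 × 9.81 = 152.1 N down at 0.547 m → arm 0.336 m, τ = 152.1 × 0.336 = 51.11 N·m clockwise.
Net load moment about support A = 131.3 N·m clockwise.
Reaction R at support B is upward at 1.65 m, arm 1.439 m → moment R × 1.439 counterclockwise.
Στ = 0 ⇒ R × 1.439 = 131.3 ⇒ R = 91.2 N.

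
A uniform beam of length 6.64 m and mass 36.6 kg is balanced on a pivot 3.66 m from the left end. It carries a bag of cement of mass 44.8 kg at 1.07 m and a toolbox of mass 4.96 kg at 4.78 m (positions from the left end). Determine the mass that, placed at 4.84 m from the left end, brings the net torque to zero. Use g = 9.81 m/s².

Choose the pivot (at 3.66 m from the left end) as the axis so the support reaction has zero arm there.
Beam weight: 36.6 × 9.81 = 359 N down at 3.32 m → arm 0.34 m, τ = 359 × 0.34 = 122.1 N·m counterclockwise.
Bag of cement: 44.8 × 9.81 = 439.5 N down at 1.07 m → arm 2.59 m, τ = 439.5 × 2.59 = 1138 N·m counterclockwise.
Toolbox: 4.96 × 9.81 = 48.66 N down at 4.78 m → arm 1.12 m, τ = 48.66 × 1.12 = 54.5 N·m clockwise.
Net moment of known loads = 1206 N·m counterclockwise.
An unknown mass m at 4.84 m has arm 1.18 m; its moment is m·g·1.18 clockwise.
Balancing moments: m × 9.81 × 1.18 = 1206, giving m = 1206 / (9.81 × 1.18) = 104 kg.

m ≈ 104 kg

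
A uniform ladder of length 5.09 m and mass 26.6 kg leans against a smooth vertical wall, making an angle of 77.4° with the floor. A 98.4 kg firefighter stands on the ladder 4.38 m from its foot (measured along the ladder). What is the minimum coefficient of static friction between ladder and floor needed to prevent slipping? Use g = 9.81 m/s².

μ_min ≈ 0.175

About the foot of the ladder:
Ladder weight 26.6×9.81 = 260.9 N acts at 2.545 m along the ladder; its horizontal arm is 2.545·cos77.4° = 0.5552 m → τ = 144.9 N·m clockwise.
Firefighter: 98.4×9.81 = 965.3 N at 4.38 m → arm 0.9555 m → τ = 922.3 N·m clockwise.
Wall normal N acts horizontally at the top; its moment arm is the height L sinθ = 5.09·sin77.4° = 4.967 m, counterclockwise.
Setting net torque to zero: N × 4.967 = 1067 → N = 214.8 N.
ΣFx = 0 ⇒ f = N_wall = 214.8 N. ΣFy = 0 ⇒ N_floor = 1226 N.
μ_min = f / N_floor = 214.8 / 1226 = 0.175.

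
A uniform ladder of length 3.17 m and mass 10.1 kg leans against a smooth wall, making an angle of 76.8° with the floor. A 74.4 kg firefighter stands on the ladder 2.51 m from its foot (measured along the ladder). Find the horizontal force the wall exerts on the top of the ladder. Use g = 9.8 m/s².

N_wall ≈ 147 N

Taking torques about the foot of the ladder:
Ladder weight 10.1×9.8 = 98.98 N acts at 1.585 m along the ladder; its horizontal arm is 1.585·cos76.8° = 0.3619 m → τ = 35.82 N·m clockwise.
Firefighter: 74.4×9.8 = 729.1 N at 2.51 m → arm 0.5732 m → τ = 417.9 N·m clockwise.
Wall normal N acts horizontally at the top; its moment arm is the height L sinθ = 3.17·sin76.8° = 3.086 m, counterclockwise.
Setting net torque to zero: N × 3.086 = 453.7 → N = 147 N.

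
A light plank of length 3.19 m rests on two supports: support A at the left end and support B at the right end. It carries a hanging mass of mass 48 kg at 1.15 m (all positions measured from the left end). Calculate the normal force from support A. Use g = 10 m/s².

Sum moments about support B (its reaction then has zero moment arm).
Hanging mass: 48 × 10 = 480 N down at 1.15 m → arm 2.04 m, τ = 480 × 2.04 = 979.2 N·m counterclockwise.
Net load moment about support B = 979.2 N·m counterclockwise.
Reaction R at support A is upward at 0 m, arm 3.19 m → moment R × 3.19 clockwise.
Balancing moments: R × 3.19 = 979.2, giving R = 307 N.

R_A ≈ 307 N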